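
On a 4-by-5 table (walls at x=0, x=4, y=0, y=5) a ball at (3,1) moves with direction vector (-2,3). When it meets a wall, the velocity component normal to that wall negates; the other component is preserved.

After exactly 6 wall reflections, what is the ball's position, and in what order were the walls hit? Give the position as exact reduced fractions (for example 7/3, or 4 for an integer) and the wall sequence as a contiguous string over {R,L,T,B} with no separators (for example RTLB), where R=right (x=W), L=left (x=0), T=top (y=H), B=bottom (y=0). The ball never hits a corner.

Final position: (0,5/2)
Wall sequence: TLBRTL

1. t=4/3 → T at (1/3,5); v=(-2,-3)
2. t=1/6 → L at (0,9/2); v=(2,-3)
3. t=3/2 → B at (3,0); v=(2,3)
4. t=1/2 → R at (4,3/2); v=(-2,3)
5. t=7/6 → T at (5/3,5); v=(-2,-3)
6. t=5/6 → L at (0,5/2); v=(2,-3)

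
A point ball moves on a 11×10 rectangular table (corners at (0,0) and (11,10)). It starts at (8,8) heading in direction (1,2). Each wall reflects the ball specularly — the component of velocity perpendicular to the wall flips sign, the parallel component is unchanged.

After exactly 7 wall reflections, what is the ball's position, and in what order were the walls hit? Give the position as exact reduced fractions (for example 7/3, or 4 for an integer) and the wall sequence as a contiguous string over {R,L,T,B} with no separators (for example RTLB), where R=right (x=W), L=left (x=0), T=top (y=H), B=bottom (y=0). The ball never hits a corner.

Final position: (7,10)
Wall sequence: TRBTLBT

1. t=1 → T at (9,10); v=(1,-2)
2. t=2 → R at (11,6); v=(-1,-2)
3. t=3 → B at (8,0); v=(-1,2)
4. t=5 → T at (3,10); v=(-1,-2)
5. t=3 → L at (0,4); v=(1,-2)
6. t=2 → B at (2,0); v=(1,2)
7. t=5 → T at (7,10); v=(1,-2)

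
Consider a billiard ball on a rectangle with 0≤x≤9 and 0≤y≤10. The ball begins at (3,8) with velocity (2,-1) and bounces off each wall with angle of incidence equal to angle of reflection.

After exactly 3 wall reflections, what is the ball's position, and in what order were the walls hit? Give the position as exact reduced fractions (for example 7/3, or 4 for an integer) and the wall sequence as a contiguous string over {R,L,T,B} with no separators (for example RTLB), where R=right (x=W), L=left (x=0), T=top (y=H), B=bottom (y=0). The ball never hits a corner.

Final position: (1,0)
Wall sequence: RLB

1. t=3 → R at (9,5); v=(-2,-1)
2. t=9/2 → L at (0,1/2); v=(2,-1)
3. t=1/2 → B at (1,0); v=(2,1)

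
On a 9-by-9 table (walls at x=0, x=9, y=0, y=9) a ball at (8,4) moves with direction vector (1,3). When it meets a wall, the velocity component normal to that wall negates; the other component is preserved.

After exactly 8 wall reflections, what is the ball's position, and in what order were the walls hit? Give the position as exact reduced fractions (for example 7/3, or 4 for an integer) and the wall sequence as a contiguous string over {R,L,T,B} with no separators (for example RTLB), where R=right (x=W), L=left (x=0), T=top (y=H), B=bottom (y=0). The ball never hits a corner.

1. t=1 → R at (9,7); v=(-1,3)
2. t=2/3 → T at (25/3,9); v=(-1,-3)
3. t=3 → B at (16/3,0); v=(-1,3)
4. t=3 → T at (7/3,9); v=(-1,-3)
5. t=7/3 → L at (0,2); v=(1,-3)
6. t=2/3 → B at (2/3,0); v=(1,3)
7. t=3 → T at (11/3,9); v=(1,-3)
8. t=3 → B at (20/3,0); v=(1,3)

Final position: (20/3,0)
Wall sequence: RTBTLBTB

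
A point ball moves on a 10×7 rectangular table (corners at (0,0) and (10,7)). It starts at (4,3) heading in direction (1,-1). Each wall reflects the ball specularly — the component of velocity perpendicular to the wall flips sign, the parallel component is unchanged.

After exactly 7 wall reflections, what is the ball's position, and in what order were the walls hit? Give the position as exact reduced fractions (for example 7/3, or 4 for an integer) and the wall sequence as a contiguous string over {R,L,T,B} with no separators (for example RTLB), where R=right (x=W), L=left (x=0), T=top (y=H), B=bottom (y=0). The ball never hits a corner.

1. t=3 → B at (7,0); v=(1,1)
2. t=3 → R at (10,3); v=(-1,1)
3. t=4 → T at (6,7); v=(-1,-1)
4. t=6 → L at (0,1); v=(1,-1)
5. t=1 → B at (1,0); v=(1,1)
6. t=7 → T at (8,7); v=(1,-1)
7. t=2 → R at (10,5); v=(-1,-1)

Final position: (10,5)
Wall sequence: BRTLBTR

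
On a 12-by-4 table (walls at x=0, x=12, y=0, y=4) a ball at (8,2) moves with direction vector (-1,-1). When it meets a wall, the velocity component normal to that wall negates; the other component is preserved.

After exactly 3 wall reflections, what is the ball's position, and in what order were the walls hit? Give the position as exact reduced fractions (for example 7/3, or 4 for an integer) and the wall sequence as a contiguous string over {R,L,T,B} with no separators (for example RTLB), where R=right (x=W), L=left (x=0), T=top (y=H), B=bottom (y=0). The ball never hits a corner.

Final position: (0,2)
Wall sequence: BTL

1. t=2 → B at (6,0); v=(-1,1)
2. t=4 → T at (2,4); v=(-1,-1)
3. t=2 → L at (0,2); v=(1,-1)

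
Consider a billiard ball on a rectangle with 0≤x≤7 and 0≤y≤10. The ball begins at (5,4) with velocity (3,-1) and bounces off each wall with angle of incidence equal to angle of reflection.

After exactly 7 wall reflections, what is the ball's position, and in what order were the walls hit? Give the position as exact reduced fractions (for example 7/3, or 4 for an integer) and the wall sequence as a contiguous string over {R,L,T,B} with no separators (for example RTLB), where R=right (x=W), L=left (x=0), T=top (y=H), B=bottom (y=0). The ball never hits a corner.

Final position: (0,25/3)
Wall sequence: RLBRLRL

1. t=2/3 → R at (7,10/3); v=(-3,-1)
2. t=7/3 → L at (0,1); v=(3,-1)
3. t=1 → B at (3,0); v=(3,1)
4. t=4/3 → R at (7,4/3); v=(-3,1)
5. t=7/3 → L at (0,11/3); v=(3,1)
6. t=7/3 → R at (7,6); v=(-3,1)
7. t=7/3 → L at (0,25/3); v=(3,1)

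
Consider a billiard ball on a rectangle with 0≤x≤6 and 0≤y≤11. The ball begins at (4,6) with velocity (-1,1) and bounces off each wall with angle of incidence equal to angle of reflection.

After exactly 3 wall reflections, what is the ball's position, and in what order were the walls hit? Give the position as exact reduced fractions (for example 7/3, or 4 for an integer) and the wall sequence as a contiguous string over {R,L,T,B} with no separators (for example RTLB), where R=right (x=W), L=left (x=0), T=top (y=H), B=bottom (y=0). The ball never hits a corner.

1. t=4 → L at (0,10); v=(1,1)
2. t=1 → T at (1,11); v=(1,-1)
3. t=5 → R at (6,6); v=(-1,-1)

Final position: (6,6)
Wall sequence: LTR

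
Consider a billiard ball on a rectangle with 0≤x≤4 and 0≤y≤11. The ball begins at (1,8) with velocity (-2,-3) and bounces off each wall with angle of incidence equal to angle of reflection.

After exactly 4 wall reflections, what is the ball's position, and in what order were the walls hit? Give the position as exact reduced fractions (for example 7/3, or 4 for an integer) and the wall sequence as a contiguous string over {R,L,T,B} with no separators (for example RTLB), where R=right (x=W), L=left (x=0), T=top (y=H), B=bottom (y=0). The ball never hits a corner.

Final position: (0,11/2)
Wall sequence: LRBL

1. t=1/2 → L at (0,13/2); v=(2,-3)
2. t=2 → R at (4,1/2); v=(-2,-3)
3. t=1/6 → B at (11/3,0); v=(-2,3)
4. t=11/6 → L at (0,11/2); v=(2,3)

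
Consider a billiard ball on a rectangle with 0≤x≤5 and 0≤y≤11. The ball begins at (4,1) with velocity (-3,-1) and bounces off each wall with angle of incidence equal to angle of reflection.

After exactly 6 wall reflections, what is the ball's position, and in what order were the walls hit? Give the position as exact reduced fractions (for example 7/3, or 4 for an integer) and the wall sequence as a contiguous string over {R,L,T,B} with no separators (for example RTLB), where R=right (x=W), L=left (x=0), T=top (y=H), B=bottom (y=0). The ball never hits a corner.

Final position: (0,7)
Wall sequence: BLRLRL

1. t=1 → B at (1,0); v=(-3,1)
2. t=1/3 → L at (0,1/3); v=(3,1)
3. t=5/3 → R at (5,2); v=(-3,1)
4. t=5/3 → L at (0,11/3); v=(3,1)
5. t=5/3 → R at (5,16/3); v=(-3,1)
6. t=5/3 → L at (0,7); v=(3,1)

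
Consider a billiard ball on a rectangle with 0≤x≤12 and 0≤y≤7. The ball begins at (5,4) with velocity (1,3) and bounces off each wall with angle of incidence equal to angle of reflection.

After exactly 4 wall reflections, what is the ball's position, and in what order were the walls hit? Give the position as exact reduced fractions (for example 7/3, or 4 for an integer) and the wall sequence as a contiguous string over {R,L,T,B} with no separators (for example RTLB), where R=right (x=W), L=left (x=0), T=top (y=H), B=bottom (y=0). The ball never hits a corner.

1. t=1 → T at (6,7); v=(1,-3)
2. t=7/3 → B at (25/3,0); v=(1,3)
3. t=7/3 → T at (32/3,7); v=(1,-3)
4. t=4/3 → R at (12,3); v=(-1,-3)

Final position: (12,3)
Wall sequence: TBTR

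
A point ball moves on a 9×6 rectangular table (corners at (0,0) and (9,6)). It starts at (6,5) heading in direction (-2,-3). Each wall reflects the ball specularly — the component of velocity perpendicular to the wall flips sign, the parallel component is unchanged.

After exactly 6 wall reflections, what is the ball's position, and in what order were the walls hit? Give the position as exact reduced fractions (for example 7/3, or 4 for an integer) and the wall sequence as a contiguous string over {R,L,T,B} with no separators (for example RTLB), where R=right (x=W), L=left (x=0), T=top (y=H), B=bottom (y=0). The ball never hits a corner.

Final position: (26/3,6)
Wall sequence: BLTBRT

1. t=5/3 → B at (8/3,0); v=(-2,3)
2. t=4/3 → L at (0,4); v=(2,3)
3. t=2/3 → T at (4/3,6); v=(2,-3)
4. t=2 → B at (16/3,0); v=(2,3)
5. t=11/6 → R at (9,11/2); v=(-2,3)
6. t=1/6 → T at (26/3,6); v=(-2,-3)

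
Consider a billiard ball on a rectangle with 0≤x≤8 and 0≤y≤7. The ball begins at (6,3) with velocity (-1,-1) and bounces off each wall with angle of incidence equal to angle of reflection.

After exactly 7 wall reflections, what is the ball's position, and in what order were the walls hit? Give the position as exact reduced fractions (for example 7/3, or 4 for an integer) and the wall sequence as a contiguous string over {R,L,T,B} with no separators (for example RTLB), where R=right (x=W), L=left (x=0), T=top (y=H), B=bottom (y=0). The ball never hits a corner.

1. t=3 → B at (3,0); v=(-1,1)
2. t=3 → L at (0,3); v=(1,1)
3. t=4 → T at (4,7); v=(1,-1)
4. t=4 → R at (8,3); v=(-1,-1)
5. t=3 → B at (5,0); v=(-1,1)
6. t=5 → L at (0,5); v=(1,1)
7. t=2 → T at (2,7); v=(1,-1)

Final position: (2,7)
Wall sequence: BLTRBLT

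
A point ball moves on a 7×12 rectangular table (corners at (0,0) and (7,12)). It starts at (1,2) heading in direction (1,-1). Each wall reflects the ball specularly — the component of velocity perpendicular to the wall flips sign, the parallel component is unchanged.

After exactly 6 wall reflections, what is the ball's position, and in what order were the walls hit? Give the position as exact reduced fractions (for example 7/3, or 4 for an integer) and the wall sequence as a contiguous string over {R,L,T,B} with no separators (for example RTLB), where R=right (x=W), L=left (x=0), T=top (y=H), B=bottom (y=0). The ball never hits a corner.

Final position: (1,0)
Wall sequence: BRLTRB

1. t=2 → B at (3,0); v=(1,1)
2. t=4 → R at (7,4); v=(-1,1)
3. t=7 → L at (0,11); v=(1,1)
4. t=1 → T at (1,12); v=(1,-1)
5. t=6 → R at (7,6); v=(-1,-1)
6. t=6 → B at (1,0); v=(-1,1)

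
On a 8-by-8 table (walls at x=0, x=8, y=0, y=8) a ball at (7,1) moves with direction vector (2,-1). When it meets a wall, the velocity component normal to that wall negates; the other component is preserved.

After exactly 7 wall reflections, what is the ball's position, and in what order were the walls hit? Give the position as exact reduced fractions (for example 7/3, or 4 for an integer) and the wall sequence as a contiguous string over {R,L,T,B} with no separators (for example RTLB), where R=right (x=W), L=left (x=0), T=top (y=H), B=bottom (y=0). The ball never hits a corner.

1. t=1/2 → R at (8,1/2); v=(-2,-1)
2. t=1/2 → B at (7,0); v=(-2,1)
3. t=7/2 → L at (0,7/2); v=(2,1)
4. t=4 → R at (8,15/2); v=(-2,1)
5. t=1/2 → T at (7,8); v=(-2,-1)
6. t=7/2 → L at (0,9/2); v=(2,-1)
7. t=4 → R at (8,1/2); v=(-2,-1)

Final position: (8,1/2)
Wall sequence: RBLRTLR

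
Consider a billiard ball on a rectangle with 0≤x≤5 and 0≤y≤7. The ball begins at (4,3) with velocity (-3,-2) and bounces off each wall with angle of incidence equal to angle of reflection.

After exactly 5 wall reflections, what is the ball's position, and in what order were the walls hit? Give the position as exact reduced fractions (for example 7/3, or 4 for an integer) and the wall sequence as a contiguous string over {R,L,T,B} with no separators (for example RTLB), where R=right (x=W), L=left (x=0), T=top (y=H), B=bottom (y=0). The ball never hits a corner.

Final position: (1,7)
Wall sequence: LBRLT

1. t=4/3 → L at (0,1/3); v=(3,-2)
2. t=1/6 → B at (1/2,0); v=(3,2)
3. t=3/2 → R at (5,3); v=(-3,2)
4. t=5/3 → L at (0,19/3); v=(3,2)
5. t=1/3 → T at (1,7); v=(3,-2)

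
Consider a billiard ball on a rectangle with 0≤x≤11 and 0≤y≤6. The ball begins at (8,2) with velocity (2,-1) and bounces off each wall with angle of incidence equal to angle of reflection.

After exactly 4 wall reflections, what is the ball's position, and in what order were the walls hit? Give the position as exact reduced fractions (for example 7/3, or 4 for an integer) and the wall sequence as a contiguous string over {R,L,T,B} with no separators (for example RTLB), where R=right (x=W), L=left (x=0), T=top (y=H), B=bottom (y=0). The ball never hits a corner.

1. t=3/2 → R at (11,1/2); v=(-2,-1)
2. t=1/2 → B at (10,0); v=(-2,1)
3. t=5 → L at (0,5); v=(2,1)
4. t=1 → T at (2,6); v=(2,-1)

Final position: (2,6)
Wall sequence: RBLT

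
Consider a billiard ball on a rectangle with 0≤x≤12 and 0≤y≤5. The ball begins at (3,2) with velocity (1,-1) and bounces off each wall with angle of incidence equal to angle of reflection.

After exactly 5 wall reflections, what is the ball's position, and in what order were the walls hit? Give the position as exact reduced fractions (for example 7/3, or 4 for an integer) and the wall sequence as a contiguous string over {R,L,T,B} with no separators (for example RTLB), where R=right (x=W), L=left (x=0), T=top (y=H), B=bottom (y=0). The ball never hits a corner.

1. t=2 → B at (5,0); v=(1,1)
2. t=5 → T at (10,5); v=(1,-1)
3. t=2 → R at (12,3); v=(-1,-1)
4. t=3 → B at (9,0); v=(-1,1)
5. t=5 → T at (4,5); v=(-1,-1)

Final position: (4,5)
Wall sequence: BTRBT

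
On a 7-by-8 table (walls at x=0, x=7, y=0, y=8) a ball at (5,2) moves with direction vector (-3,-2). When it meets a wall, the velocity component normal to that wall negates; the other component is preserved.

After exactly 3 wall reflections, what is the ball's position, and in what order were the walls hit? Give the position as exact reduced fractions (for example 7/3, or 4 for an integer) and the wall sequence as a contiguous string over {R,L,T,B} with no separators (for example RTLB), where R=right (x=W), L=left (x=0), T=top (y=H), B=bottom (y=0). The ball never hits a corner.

Final position: (7,6)
Wall sequence: BLR

1. t=1 → B at (2,0); v=(-3,2)
2. t=2/3 → L at (0,4/3); v=(3,2)
3. t=7/3 → R at (7,6); v=(-3,2)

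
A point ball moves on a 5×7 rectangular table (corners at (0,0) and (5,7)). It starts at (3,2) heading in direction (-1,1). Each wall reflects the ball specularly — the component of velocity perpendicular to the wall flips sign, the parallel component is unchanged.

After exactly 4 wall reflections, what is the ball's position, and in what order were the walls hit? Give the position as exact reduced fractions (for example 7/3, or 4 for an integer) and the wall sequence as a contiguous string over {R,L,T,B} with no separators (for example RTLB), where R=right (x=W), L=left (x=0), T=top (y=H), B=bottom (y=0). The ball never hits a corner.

Final position: (1,0)
Wall sequence: LTRB

1. t=3 → L at (0,5); v=(1,1)
2. t=2 → T at (2,7); v=(1,-1)
3. t=3 → R at (5,4); v=(-1,-1)
4. t=4 → B at (1,0); v=(-1,1)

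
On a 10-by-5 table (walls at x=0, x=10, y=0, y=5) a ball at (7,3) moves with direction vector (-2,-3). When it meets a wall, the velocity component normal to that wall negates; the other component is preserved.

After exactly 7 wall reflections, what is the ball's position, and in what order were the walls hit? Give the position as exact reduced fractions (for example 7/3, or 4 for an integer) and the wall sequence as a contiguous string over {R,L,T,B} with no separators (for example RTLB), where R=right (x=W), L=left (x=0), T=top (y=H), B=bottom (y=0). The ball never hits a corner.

1. t=1 → B at (5,0); v=(-2,3)
2. t=5/3 → T at (5/3,5); v=(-2,-3)
3. t=5/6 → L at (0,5/2); v=(2,-3)
4. t=5/6 → B at (5/3,0); v=(2,3)
5. t=5/3 → T at (5,5); v=(2,-3)
6. t=5/3 → B at (25/3,0); v=(2,3)
7. t=5/6 → R at (10,5/2); v=(-2,3)

Final position: (10,5/2)
Wall sequence: BTLBTBR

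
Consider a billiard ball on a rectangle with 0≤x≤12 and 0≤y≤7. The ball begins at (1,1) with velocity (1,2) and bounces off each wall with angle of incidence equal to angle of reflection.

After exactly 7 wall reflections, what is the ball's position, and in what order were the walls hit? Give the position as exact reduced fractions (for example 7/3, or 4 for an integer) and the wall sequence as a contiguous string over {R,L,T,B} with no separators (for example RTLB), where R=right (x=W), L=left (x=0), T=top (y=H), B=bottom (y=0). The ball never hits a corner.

Final position: (5/2,0)
Wall sequence: TBTRBTB

1. t=3 → T at (4,7); v=(1,-2)
2. t=7/2 → B at (15/2,0); v=(1,2)
3. t=7/2 → T at (11,7); v=(1,-2)
4. t=1 → R at (12,5); v=(-1,-2)
5. t=5/2 → B at (19/2,0); v=(-1,2)
6. t=7/2 → T at (6,7); v=(-1,-2)
7. t=7/2 → B at (5/2,0); v=(-1,2)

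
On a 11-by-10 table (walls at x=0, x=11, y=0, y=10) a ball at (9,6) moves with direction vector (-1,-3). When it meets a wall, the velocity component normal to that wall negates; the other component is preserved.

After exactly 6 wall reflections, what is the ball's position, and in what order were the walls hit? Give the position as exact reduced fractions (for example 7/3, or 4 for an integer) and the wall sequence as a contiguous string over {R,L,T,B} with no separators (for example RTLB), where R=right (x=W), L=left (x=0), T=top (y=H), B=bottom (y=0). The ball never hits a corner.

Final position: (19/3,0)
Wall sequence: BTBLTB

1. t=2 → B at (7,0); v=(-1,3)
2. t=10/3 → T at (11/3,10); v=(-1,-3)
3. t=10/3 → B at (1/3,0); v=(-1,3)
4. t=1/3 → L at (0,1); v=(1,3)
5. t=3 → T at (3,10); v=(1,-3)
6. t=10/3 → B at (19/3,0); v=(1,3)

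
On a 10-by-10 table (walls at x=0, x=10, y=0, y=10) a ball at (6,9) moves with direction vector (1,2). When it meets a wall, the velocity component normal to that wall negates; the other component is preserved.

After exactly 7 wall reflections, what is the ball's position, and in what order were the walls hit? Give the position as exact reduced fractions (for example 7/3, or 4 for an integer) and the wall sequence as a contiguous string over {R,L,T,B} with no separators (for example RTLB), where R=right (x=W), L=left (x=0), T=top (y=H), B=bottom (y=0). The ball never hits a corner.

Final position: (13/2,10)
Wall sequence: TRBTLBT

1. t=1/2 → T at (13/2,10); v=(1,-2)
2. t=7/2 → R at (10,3); v=(-1,-2)
3. t=3/2 → B at (17/2,0); v=(-1,2)
4. t=5 → T at (7/2,10); v=(-1,-2)
5. t=7/2 → L at (0,3); v=(1,-2)
6. t=3/2 → B at (3/2,0); v=(1,2)
7. t=5 → T at (13/2,10); v=(1,-2)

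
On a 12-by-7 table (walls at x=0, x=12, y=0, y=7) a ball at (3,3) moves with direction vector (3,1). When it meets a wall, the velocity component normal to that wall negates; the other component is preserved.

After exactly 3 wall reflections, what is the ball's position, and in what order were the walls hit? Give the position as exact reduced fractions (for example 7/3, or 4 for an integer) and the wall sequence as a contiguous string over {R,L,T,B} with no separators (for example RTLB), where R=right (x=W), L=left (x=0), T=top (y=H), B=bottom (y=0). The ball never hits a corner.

Final position: (0,4)
Wall sequence: RTL

1. t=3 → R at (12,6); v=(-3,1)
2. t=1 → T at (9,7); v=(-3,-1)
3. t=3 → L at (0,4); v=(3,-1)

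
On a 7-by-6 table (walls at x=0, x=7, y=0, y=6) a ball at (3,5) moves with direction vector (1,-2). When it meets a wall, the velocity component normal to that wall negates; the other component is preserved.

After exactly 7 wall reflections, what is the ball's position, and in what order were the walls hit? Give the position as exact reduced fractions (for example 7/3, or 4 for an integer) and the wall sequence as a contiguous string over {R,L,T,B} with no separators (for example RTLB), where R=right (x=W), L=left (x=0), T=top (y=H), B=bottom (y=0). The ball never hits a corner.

Final position: (7/2,0)
Wall sequence: BRTBLTB

1. t=5/2 → B at (11/2,0); v=(1,2)
2. t=3/2 → R at (7,3); v=(-1,2)
3. t=3/2 → T at (11/2,6); v=(-1,-2)
4. t=3 → B at (5/2,0); v=(-1,2)
5. t=5/2 → L at (0,5); v=(1,2)
6. t=1/2 → T at (1/2,6); v=(1,-2)
7. t=3 → B at (7/2,0); v=(1,2)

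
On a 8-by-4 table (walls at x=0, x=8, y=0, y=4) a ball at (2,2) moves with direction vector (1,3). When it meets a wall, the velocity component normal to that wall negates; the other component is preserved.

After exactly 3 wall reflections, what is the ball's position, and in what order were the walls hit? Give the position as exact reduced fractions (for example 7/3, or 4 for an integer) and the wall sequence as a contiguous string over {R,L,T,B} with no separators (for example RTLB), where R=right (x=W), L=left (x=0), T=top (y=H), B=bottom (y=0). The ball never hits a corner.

Final position: (16/3,4)
Wall sequence: TBT

1. t=2/3 → T at (8/3,4); v=(1,-3)
2. t=4/3 → B at (4,0); v=(1,3)
3. t=4/3 → T at (16/3,4); v=(1,-3)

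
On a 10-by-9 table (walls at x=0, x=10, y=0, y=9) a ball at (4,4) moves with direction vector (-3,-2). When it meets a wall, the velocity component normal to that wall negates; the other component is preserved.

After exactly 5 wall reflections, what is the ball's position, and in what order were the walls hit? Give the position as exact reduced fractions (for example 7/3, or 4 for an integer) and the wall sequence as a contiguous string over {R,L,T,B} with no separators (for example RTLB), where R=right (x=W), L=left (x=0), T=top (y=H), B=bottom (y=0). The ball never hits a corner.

1. t=4/3 → L at (0,4/3); v=(3,-2)
2. t=2/3 → B at (2,0); v=(3,2)
3. t=8/3 → R at (10,16/3); v=(-3,2)
4. t=11/6 → T at (9/2,9); v=(-3,-2)
5. t=3/2 → L at (0,6); v=(3,-2)

Final position: (0,6)
Wall sequence: LBRTL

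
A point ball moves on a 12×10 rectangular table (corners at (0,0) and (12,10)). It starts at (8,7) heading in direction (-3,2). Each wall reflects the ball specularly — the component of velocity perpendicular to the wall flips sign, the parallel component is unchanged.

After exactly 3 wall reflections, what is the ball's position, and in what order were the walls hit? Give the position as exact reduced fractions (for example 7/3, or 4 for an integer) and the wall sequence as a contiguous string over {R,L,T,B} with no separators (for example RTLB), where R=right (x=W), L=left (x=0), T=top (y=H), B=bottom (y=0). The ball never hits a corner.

1. t=3/2 → T at (7/2,10); v=(-3,-2)
2. t=7/6 → L at (0,23/3); v=(3,-2)
3. t=23/6 → B at (23/2,0); v=(3,2)

Final position: (23/2,0)
Wall sequence: TLB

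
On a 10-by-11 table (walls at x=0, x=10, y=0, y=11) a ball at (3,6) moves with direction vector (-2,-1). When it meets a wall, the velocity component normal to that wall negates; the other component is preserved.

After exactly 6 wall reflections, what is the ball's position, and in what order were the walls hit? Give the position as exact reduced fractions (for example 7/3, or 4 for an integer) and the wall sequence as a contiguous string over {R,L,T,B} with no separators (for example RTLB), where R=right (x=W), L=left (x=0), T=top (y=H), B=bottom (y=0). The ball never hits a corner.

1. t=3/2 → L at (0,9/2); v=(2,-1)
2. t=9/2 → B at (9,0); v=(2,1)
3. t=1/2 → R at (10,1/2); v=(-2,1)
4. t=5 → L at (0,11/2); v=(2,1)
5. t=5 → R at (10,21/2); v=(-2,1)
6. t=1/2 → T at (9,11); v=(-2,-1)

Final position: (9,11)
Wall sequence: LBRLRT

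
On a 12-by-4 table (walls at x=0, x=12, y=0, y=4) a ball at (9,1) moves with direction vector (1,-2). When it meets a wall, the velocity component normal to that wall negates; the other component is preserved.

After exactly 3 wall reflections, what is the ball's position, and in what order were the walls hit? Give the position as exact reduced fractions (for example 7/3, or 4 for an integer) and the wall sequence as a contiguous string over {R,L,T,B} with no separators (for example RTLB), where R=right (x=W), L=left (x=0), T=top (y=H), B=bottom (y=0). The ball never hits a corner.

Final position: (12,3)
Wall sequence: BTR

1. t=1/2 → B at (19/2,0); v=(1,2)
2. t=2 → T at (23/2,4); v=(1,-2)
3. t=1/2 → R at (12,3); v=(-1,-2)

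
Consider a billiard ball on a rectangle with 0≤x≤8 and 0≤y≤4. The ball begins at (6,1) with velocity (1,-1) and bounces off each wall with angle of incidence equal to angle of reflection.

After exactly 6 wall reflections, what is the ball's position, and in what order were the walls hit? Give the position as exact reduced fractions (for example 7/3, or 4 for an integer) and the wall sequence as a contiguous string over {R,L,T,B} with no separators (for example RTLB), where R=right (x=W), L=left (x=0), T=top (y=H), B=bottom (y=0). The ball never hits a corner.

1. t=1 → B at (7,0); v=(1,1)
2. t=1 → R at (8,1); v=(-1,1)
3. t=3 → T at (5,4); v=(-1,-1)
4. t=4 → B at (1,0); v=(-1,1)
5. t=1 → L at (0,1); v=(1,1)
6. t=3 → T at (3,4); v=(1,-1)

Final position: (3,4)
Wall sequence: BRTBLT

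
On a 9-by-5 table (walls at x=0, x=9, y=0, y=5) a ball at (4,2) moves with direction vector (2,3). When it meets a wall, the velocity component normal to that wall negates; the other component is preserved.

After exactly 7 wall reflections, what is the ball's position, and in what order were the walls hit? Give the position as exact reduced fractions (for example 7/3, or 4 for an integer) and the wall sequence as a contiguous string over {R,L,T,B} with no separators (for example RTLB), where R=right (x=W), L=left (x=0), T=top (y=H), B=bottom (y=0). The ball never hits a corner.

1. t=1 → T at (6,5); v=(2,-3)
2. t=3/2 → R at (9,1/2); v=(-2,-3)
3. t=1/6 → B at (26/3,0); v=(-2,3)
4. t=5/3 → T at (16/3,5); v=(-2,-3)
5. t=5/3 → B at (2,0); v=(-2,3)
6. t=1 → L at (0,3); v=(2,3)
7. t=2/3 → T at (4/3,5); v=(2,-3)

Final position: (4/3,5)
Wall sequence: TRBTBLT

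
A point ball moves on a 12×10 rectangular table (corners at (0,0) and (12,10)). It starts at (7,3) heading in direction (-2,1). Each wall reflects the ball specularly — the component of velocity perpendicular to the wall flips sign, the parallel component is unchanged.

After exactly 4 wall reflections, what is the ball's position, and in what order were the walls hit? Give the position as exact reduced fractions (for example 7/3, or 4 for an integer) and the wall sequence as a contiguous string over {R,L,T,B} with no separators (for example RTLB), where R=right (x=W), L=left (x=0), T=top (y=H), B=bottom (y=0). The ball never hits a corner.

1. t=7/2 → L at (0,13/2); v=(2,1)
2. t=7/2 → T at (7,10); v=(2,-1)
3. t=5/2 → R at (12,15/2); v=(-2,-1)
4. t=6 → L at (0,3/2); v=(2,-1)

Final position: (0,3/2)
Wall sequence: LTRL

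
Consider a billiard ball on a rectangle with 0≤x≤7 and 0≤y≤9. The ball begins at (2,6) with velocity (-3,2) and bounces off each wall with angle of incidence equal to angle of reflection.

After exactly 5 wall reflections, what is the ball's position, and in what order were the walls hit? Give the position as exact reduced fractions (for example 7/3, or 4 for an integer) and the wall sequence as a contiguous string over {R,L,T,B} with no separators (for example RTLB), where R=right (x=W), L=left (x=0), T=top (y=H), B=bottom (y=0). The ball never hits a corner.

1. t=2/3 → L at (0,22/3); v=(3,2)
2. t=5/6 → T at (5/2,9); v=(3,-2)
3. t=3/2 → R at (7,6); v=(-3,-2)
4. t=7/3 → L at (0,4/3); v=(3,-2)
5. t=2/3 → B at (2,0); v=(3,2)

Final position: (2,0)
Wall sequence: LTRLB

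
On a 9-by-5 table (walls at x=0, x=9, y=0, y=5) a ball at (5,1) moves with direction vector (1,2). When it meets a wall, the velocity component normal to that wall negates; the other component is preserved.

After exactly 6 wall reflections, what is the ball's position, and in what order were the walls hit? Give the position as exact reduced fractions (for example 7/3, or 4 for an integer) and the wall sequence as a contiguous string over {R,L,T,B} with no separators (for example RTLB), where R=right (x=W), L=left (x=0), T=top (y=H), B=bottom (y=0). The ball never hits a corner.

Final position: (1,5)
Wall sequence: TRBTBT

1. t=2 → T at (7,5); v=(1,-2)
2. t=2 → R at (9,1); v=(-1,-2)
3. t=1/2 → B at (17/2,0); v=(-1,2)
4. t=5/2 → T at (6,5); v=(-1,-2)
5. t=5/2 → B at (7/2,0); v=(-1,2)
6. t=5/2 → T at (1,5); v=(-1,-2)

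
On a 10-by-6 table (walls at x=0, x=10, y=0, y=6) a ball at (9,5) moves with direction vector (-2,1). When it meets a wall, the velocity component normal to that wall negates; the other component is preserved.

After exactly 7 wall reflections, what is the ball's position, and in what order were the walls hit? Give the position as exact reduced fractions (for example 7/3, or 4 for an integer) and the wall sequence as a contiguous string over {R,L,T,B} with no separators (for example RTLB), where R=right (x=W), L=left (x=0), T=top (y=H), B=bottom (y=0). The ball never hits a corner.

1. t=1 → T at (7,6); v=(-2,-1)
2. t=7/2 → L at (0,5/2); v=(2,-1)
3. t=5/2 → B at (5,0); v=(2,1)
4. t=5/2 → R at (10,5/2); v=(-2,1)
5. t=7/2 → T at (3,6); v=(-2,-1)
6. t=3/2 → L at (0,9/2); v=(2,-1)
7. t=9/2 → B at (9,0); v=(2,1)

Final position: (9,0)
Wall sequence: TLBRTLB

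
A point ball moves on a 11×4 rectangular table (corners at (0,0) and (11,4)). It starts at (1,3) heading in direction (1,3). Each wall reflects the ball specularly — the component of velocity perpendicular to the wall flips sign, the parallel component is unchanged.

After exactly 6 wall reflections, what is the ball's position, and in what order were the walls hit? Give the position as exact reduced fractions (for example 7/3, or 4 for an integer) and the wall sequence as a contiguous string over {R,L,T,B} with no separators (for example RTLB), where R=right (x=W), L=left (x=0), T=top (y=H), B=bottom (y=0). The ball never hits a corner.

1. t=1/3 → T at (4/3,4); v=(1,-3)
2. t=4/3 → B at (8/3,0); v=(1,3)
3. t=4/3 → T at (4,4); v=(1,-3)
4. t=4/3 → B at (16/3,0); v=(1,3)
5. t=4/3 → T at (20/3,4); v=(1,-3)
6. t=4/3 → B at (8,0); v=(1,3)

Final position: (8,0)
Wall sequence: TBTBTB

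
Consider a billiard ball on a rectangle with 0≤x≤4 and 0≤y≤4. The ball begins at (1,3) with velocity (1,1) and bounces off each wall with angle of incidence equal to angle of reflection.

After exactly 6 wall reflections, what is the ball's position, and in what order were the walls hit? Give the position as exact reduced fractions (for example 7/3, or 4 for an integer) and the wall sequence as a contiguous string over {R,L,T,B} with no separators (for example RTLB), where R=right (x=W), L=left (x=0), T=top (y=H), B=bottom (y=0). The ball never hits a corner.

1. t=1 → T at (2,4); v=(1,-1)
2. t=2 → R at (4,2); v=(-1,-1)
3. t=2 → B at (2,0); v=(-1,1)
4. t=2 → L at (0,2); v=(1,1)
5. t=2 → T at (2,4); v=(1,-1)
6. t=2 → R at (4,2); v=(-1,-1)

Final position: (4,2)
Wall sequence: TRBLTR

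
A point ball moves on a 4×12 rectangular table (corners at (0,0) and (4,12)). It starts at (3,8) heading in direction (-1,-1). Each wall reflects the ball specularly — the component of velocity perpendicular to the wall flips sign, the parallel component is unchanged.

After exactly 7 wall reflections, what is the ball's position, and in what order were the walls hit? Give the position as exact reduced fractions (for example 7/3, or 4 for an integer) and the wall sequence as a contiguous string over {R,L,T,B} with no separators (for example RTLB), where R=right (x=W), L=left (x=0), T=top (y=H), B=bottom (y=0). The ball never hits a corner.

1. t=3 → L at (0,5); v=(1,-1)
2. t=4 → R at (4,1); v=(-1,-1)
3. t=1 → B at (3,0); v=(-1,1)
4. t=3 → L at (0,3); v=(1,1)
5. t=4 → R at (4,7); v=(-1,1)
6. t=4 → L at (0,11); v=(1,1)
7. t=1 → T at (1,12); v=(1,-1)

Final position: (1,12)
Wall sequence: LRBLRLT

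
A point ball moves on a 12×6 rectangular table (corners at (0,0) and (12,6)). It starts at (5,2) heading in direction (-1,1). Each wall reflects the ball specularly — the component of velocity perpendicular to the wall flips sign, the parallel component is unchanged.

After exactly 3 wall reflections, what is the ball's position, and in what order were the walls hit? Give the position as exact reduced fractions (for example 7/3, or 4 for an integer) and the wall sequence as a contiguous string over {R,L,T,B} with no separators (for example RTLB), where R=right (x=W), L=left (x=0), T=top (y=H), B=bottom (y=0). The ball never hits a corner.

1. t=4 → T at (1,6); v=(-1,-1)
2. t=1 → L at (0,5); v=(1,-1)
3. t=5 → B at (5,0); v=(1,1)

Final position: (5,0)
Wall sequence: TLB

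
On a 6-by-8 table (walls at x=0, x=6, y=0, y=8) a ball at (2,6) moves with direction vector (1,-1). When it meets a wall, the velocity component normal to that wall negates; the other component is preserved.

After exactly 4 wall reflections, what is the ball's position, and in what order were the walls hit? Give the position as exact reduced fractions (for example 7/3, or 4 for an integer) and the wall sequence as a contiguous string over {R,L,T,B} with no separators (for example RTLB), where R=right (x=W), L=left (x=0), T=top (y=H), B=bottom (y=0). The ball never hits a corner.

Final position: (4,8)
Wall sequence: RBLT

1. t=4 → R at (6,2); v=(-1,-1)
2. t=2 → B at (4,0); v=(-1,1)
3. t=4 → L at (0,4); v=(1,1)
4. t=4 → T at (4,8); v=(1,-1)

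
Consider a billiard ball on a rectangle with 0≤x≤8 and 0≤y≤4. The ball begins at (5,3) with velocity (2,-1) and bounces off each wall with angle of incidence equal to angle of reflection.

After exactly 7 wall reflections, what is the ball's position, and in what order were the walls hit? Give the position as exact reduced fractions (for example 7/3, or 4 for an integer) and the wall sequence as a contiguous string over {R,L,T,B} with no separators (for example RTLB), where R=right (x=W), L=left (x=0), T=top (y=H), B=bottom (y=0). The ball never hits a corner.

1. t=3/2 → R at (8,3/2); v=(-2,-1)
2. t=3/2 → B at (5,0); v=(-2,1)
3. t=5/2 → L at (0,5/2); v=(2,1)
4. t=3/2 → T at (3,4); v=(2,-1)
5. t=5/2 → R at (8,3/2); v=(-2,-1)
6. t=3/2 → B at (5,0); v=(-2,1)
7. t=5/2 → L at (0,5/2); v=(2,1)

Final position: (0,5/2)
Wall sequence: RBLTRBL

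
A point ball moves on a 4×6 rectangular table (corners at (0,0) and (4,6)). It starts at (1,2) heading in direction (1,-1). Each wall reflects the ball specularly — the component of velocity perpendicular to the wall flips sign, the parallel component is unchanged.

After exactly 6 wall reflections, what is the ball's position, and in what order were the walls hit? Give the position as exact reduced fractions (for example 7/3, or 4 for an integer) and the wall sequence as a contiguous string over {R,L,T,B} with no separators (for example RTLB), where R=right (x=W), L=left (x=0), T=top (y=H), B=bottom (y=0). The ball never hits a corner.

1. t=2 → B at (3,0); v=(1,1)
2. t=1 → R at (4,1); v=(-1,1)
3. t=4 → L at (0,5); v=(1,1)
4. t=1 → T at (1,6); v=(1,-1)
5. t=3 → R at (4,3); v=(-1,-1)
6. t=3 → B at (1,0); v=(-1,1)

Final position: (1,0)
Wall sequence: BRLTRB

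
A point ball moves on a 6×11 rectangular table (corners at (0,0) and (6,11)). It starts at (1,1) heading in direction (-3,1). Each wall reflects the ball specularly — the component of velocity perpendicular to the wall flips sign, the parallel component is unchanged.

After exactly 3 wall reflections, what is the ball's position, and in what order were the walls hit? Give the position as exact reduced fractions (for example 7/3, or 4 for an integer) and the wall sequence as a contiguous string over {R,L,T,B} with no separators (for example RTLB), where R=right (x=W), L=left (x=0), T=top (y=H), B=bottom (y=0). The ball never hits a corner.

1. t=1/3 → L at (0,4/3); v=(3,1)
2. t=2 → R at (6,10/3); v=(-3,1)
3. t=2 → L at (0,16/3); v=(3,1)

Final position: (0,16/3)
Wall sequence: LRL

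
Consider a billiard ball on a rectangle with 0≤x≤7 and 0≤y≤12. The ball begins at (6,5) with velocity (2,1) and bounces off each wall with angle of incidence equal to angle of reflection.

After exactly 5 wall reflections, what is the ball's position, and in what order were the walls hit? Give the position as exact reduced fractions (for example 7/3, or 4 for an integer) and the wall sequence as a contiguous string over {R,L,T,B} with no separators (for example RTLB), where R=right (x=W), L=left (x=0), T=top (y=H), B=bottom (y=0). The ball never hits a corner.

Final position: (0,8)
Wall sequence: RLTRL

1. t=1/2 → R at (7,11/2); v=(-2,1)
2. t=7/2 → L at (0,9); v=(2,1)
3. t=3 → T at (6,12); v=(2,-1)
4. t=1/2 → R at (7,23/2); v=(-2,-1)
5. t=7/2 → L at (0,8); v=(2,-1)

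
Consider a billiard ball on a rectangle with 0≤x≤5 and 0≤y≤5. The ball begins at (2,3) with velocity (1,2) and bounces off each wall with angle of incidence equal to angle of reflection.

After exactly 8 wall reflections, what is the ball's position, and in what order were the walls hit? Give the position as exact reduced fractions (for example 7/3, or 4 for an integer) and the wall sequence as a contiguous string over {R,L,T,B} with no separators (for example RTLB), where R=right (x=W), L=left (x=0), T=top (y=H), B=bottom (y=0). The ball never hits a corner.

Final position: (5,1)
Wall sequence: TRBTLBTR

1. t=1 → T at (3,5); v=(1,-2)
2. t=2 → R at (5,1); v=(-1,-2)
3. t=1/2 → B at (9/2,0); v=(-1,2)
4. t=5/2 → T at (2,5); v=(-1,-2)
5. t=2 → L at (0,1); v=(1,-2)
6. t=1/2 → B at (1/2,0); v=(1,2)
7. t=5/2 → T at (3,5); v=(1,-2)
8. t=2 → R at (5,1); v=(-1,-2)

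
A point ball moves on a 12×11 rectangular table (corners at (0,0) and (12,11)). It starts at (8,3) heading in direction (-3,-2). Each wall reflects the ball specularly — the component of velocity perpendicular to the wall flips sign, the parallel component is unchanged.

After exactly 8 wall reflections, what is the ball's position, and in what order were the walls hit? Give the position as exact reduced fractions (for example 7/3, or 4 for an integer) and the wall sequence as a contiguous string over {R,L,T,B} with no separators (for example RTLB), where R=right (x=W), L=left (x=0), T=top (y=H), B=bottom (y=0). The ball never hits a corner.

1. t=3/2 → B at (7/2,0); v=(-3,2)
2. t=7/6 → L at (0,7/3); v=(3,2)
3. t=4 → R at (12,31/3); v=(-3,2)
4. t=1/3 → T at (11,11); v=(-3,-2)
5. t=11/3 → L at (0,11/3); v=(3,-2)
6. t=11/6 → B at (11/2,0); v=(3,2)
7. t=13/6 → R at (12,13/3); v=(-3,2)
8. t=10/3 → T at (2,11); v=(-3,-2)

Final position: (2,11)
Wall sequence: BLRTLBRT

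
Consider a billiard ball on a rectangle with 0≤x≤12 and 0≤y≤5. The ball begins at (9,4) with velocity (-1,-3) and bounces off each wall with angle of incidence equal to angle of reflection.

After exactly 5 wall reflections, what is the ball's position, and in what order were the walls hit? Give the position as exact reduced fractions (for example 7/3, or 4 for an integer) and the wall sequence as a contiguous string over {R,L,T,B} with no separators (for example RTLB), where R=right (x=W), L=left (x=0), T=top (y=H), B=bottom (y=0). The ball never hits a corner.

1. t=4/3 → B at (23/3,0); v=(-1,3)
2. t=5/3 → T at (6,5); v=(-1,-3)
3. t=5/3 → B at (13/3,0); v=(-1,3)
4. t=5/3 → T at (8/3,5); v=(-1,-3)
5. t=5/3 → B at (1,0); v=(-1,3)

Final position: (1,0)
Wall sequence: BTBTB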